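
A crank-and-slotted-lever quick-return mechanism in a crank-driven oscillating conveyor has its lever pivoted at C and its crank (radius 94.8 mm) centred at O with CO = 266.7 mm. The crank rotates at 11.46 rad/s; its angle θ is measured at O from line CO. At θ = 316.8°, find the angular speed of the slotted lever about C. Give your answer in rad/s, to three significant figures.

2.69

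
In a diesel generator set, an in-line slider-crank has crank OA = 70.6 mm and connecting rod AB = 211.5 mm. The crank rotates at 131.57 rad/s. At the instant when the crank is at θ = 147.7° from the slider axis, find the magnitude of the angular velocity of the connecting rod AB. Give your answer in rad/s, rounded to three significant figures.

37.7

ω = 131.6 rad/s
The rod makes angle φ with the slider axis where L sinφ = r sinθ; differentiating, L cosφ·φ̇ = r ω cosθ.
L cosφ = √(L² − r² sin²θ) = 0.20811 m.
|ω_rod| = r ω |cosθ| / √(L² − r² sin²θ) = 0.0706·131.6·0.84526/0.20811 = 37.728 rad/s.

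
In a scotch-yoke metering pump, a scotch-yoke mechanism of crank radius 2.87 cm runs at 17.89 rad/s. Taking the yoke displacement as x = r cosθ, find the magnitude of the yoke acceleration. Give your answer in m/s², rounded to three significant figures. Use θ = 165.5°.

8.89

ω = 17.89 rad/s
x = r cosθ ⇒ ẍ = −rω² cosθ (ω constant).
|a| = rω²|cosθ| = 0.0287·(17.89)²·|cos 165.5°| = 8.8929 m/s².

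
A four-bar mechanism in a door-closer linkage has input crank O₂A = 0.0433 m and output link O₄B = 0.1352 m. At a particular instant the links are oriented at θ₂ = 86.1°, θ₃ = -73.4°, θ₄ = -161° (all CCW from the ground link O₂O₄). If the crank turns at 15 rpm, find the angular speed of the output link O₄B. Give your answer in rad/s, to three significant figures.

0.176

ω₂ = 1.571 rad/s (from 15 rpm).
Differentiating the loop-closure r₂e^{iθ₂}+r₃e^{iθ₃}=r₁+r₄e^{iθ₄} gives r₂ω₂e^{iθ₂}+r₃ω₃e^{iθ₃}=r₄ω₄e^{iθ₄}.
Eliminating the other unknown: ω₄ = r₂ω₂ sin(θ₂−θ₃) / [r₄ sin(θ₄−θ₃)].
Numerator sine = +0.35021; denominator sine = -0.99912.
Result = 0.0433·1.571·(+0.35021) / (0.1352·(-0.99912)) = -0.17633 rad/s; magnitude 0.17633 rad/s.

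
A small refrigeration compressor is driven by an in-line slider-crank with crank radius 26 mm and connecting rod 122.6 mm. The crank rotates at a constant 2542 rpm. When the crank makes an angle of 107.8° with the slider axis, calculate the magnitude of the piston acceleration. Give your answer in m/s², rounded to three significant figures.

ω = 2π·2542/60 = 266.2 rad/s
x(θ) = r cosθ + √(L² − r² sin²θ); with ω constant, a = ω²·d²x/dθ².
d²x/dθ² = −r cosθ − r²(cos2θ)/√u − r⁴ sin²2θ/(4u^{3/2}),  u = L² − r² sin²θ = 0.0144179 m².
Substituting r = 0.026 m, L = 0.1226 m, θ = 107.8°: d²x/dθ² = +0.012503 m.
a = ω²·d²x/dθ² = (266.2)²·(+0.012503) = +886 m/s²;  |a| = 886 m/s².

886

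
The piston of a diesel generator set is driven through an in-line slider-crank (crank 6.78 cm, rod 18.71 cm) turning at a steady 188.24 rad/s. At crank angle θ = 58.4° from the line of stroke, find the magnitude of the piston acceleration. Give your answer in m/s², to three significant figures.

873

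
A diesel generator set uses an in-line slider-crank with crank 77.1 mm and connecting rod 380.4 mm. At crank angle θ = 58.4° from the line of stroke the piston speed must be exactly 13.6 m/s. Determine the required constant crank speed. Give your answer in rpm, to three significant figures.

1790

For an in-line slider-crank, |v_piston| = rω|sinθ|·[1 + r cosθ/√(L² − r² sin²θ)].
With r = 0.0771 m, L = 0.3804 m, θ = 58.4°: the bracketed kinematic factor |dx/dθ| = 0.072749 m.
ω = v/|dx/dθ| = 13.6/0.072749 = 186.95 rad/s.
N = 60ω/(2π) = 1785.2 rpm.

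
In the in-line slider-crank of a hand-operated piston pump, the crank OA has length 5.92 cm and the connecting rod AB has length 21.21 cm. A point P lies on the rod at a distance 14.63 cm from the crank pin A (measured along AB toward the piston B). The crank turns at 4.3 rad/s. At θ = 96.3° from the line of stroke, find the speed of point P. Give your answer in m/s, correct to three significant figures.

ω = 4.3 rad/s.  Crank-pin speed |V_A| = rω = 0.25456 m/s, perpendicular to OA.
Rod angle: sinφ = −(r/L) sinθ ⇒ φ = -16.107°; ω_rod = −rω cosθ/√(L²−r²sin²θ) = +0.13708 rad/s.
V_P = V_A + ω_rod × AP, with AP = 0.1463 m along the rod.
Components: V_Px = −rω sinθ − a·ω_rod·sinφ = -0.24746 m/s;  V_Py = rω cosθ + a·ω_rod·cosφ = -0.008666 m/s.
|V_P| = √(V_Px² + V_Py²) = 0.24761 m/s.

0.248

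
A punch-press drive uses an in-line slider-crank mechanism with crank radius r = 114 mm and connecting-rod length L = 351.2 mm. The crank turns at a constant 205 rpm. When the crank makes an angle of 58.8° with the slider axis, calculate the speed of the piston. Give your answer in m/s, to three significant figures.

2.46

ω = 2π·205/60 = 21.47 rad/s
For an in-line slider-crank, x = r cosθ + √(L² − r² sin²θ), so v = −rω sinθ·[1 + r cosθ/√(L² − r² sin²θ)].
With r = 0.114 m, L = 0.3512 m, θ = 58.8°: √(L² − r² sin²θ) = 0.33739 m.
v = −0.114·21.47·0.85536·[1 + 0.114·0.51803/0.33739] = -2.4597 m/s.
|v| = 2.4597 m/s.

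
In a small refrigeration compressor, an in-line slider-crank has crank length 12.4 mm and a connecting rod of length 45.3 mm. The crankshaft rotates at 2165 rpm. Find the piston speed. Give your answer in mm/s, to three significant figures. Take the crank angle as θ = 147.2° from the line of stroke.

ω = 2π·2165/60 = 226.7 rad/s
For an in-line slider-crank, x = r cosθ + √(L² − r² sin²θ), so v = −rω sinθ·[1 + r cosθ/√(L² − r² sin²θ)].
With r = 0.0124 m, L = 0.0453 m, θ = 147.2°: √(L² − r² sin²θ) = 0.044799 m.
v = −0.0124·226.7·0.54171·[1 + 0.0124·-0.84057/0.044799] = -1.1686 m/s.
|v| = 1.1686 m/s = 1168.6 mm/s.

1170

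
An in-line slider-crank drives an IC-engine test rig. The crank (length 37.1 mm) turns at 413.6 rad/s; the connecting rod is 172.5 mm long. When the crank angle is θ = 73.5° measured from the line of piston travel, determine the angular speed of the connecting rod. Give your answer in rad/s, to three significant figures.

ω = 413.6 rad/s
The rod makes angle φ with the slider axis where L sinφ = r sinθ; differentiating, L cosφ·φ̇ = r ω cosθ.
L cosφ = √(L² − r² sin²θ) = 0.16879 m.
|ω_rod| = r ω |cosθ| / √(L² − r² sin²θ) = 0.0371·413.6·0.28402/0.16879 = 25.819 rad/s.

25.8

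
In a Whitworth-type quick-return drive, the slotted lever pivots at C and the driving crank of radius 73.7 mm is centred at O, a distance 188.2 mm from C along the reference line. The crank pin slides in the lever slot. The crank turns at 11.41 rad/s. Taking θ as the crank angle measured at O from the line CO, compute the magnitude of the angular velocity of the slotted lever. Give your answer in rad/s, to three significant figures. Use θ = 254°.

0.553

ω = 11.41 rad/s
Crank pin A relative to C: A = (d + r cosθ, r sinθ); lever angle φ = atan2(r sinθ, d + r cosθ).
Differentiating tanφ: φ̇ = rω(d cosθ + r)/(d² + r² + 2dr cosθ).
d² + r² + 2dr cosθ = |CA|² = 0.0332046 m²;  d cosθ + r = +0.021825 m.
|ω_lever| = |0.0737·11.41·+0.021825| / 0.0332046 = 0.55273 rad/s.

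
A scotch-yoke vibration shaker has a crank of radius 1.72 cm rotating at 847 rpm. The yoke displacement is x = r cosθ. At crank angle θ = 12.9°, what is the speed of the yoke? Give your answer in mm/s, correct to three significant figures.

341

ω = 88.7 rad/s (from 847 rpm).
x = r cosθ ⇒ ẋ = −rω sinθ.
|v| = rω|sinθ| = 0.0172·88.7·|sin 12.9°| = 0.34059 m/s = 340.59 mm/s.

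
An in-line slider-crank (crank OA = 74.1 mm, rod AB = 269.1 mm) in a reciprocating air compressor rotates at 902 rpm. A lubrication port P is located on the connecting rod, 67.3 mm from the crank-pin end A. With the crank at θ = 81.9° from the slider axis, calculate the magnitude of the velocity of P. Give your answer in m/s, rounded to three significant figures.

ω = 94.46 rad/s.  Crank-pin speed |V_A| = rω = 6.9993 m/s, perpendicular to OA.
Rod angle: sinφ = −(r/L) sinθ ⇒ φ = -15.820°; ω_rod = −rω cosθ/√(L²−r²sin²θ) = -3.8091 rad/s.
V_P = V_A + ω_rod × AP, with AP = 0.0673 m along the rod.
Components: V_Px = −rω sinθ − a·ω_rod·sinφ = -6.9993 m/s;  V_Py = rω cosθ + a·ω_rod·cosφ = +0.73956 m/s.
|V_P| = √(V_Px² + V_Py²) = 7.0383 m/s.

7.04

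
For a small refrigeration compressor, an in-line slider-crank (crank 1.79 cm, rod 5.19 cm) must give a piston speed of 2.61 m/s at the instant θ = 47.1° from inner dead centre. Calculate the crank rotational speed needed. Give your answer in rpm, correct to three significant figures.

1530

For an in-line slider-crank, |v_piston| = rω|sinθ|·[1 + r cosθ/√(L² − r² sin²θ)].
With r = 0.0179 m, L = 0.0519 m, θ = 47.1°: the bracketed kinematic factor |dx/dθ| = 0.016294 m.
ω = v/|dx/dθ| = 2.61/0.016294 = 160.18 rad/s.
N = 60ω/(2π) = 1529.6 rpm.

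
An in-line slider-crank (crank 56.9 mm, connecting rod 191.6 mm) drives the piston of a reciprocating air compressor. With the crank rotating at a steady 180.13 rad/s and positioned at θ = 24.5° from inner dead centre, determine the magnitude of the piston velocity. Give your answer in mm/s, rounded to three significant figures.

ω = 180.1 rad/s
For an in-line slider-crank, x = r cosθ + √(L² − r² sin²θ), so v = −rω sinθ·[1 + r cosθ/√(L² − r² sin²θ)].
With r = 0.0569 m, L = 0.1916 m, θ = 24.5°: √(L² − r² sin²θ) = 0.19014 m.
v = −0.0569·180.1·0.41469·[1 + 0.0569·0.90996/0.19014] = -5.4078 m/s.
|v| = 5.4078 m/s = 5407.8 mm/s.

5410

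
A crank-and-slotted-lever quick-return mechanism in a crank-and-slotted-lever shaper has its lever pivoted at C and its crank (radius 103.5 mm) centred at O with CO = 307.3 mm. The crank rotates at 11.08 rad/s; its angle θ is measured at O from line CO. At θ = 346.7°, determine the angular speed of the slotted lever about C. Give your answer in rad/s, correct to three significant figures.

ω = 11.08 rad/s
Crank pin A relative to C: A = (d + r cosθ, r sinθ); lever angle φ = atan2(r sinθ, d + r cosθ).
Differentiating tanφ: φ̇ = rω(d cosθ + r)/(d² + r² + 2dr cosθ).
d² + r² + 2dr cosθ = |CA|² = 0.167051 m²;  d cosθ + r = +0.40256 m.
|ω_lever| = |0.1035·11.08·+0.40256| / 0.167051 = 2.7635 rad/s.

2.76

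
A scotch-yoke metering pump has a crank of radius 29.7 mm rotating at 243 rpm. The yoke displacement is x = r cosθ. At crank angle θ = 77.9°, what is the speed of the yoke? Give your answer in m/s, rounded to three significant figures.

0.739

ω = 25.45 rad/s (from 243 rpm).
x = r cosθ ⇒ ẋ = −rω sinθ.
|v| = rω|sinθ| = 0.0297·25.45·|sin 77.9°| = 0.73898 m/s.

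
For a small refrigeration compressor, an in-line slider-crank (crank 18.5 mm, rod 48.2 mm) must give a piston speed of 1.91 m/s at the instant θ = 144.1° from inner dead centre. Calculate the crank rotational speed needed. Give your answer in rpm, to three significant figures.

2470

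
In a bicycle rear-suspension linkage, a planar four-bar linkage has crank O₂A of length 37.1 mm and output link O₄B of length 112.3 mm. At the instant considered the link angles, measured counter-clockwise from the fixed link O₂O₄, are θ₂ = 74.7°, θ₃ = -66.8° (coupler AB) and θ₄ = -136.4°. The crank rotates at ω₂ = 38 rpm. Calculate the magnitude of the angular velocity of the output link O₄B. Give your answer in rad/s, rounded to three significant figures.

ω₂ = 3.979 rad/s (from 38 rpm).
Differentiating the loop-closure r₂e^{iθ₂}+r₃e^{iθ₃}=r₁+r₄e^{iθ₄} gives r₂ω₂e^{iθ₂}+r₃ω₃e^{iθ₃}=r₄ω₄e^{iθ₄}.
Eliminating the other unknown: ω₄ = r₂ω₂ sin(θ₂−θ₃) / [r₄ sin(θ₄−θ₃)].
Numerator sine = +0.62251; denominator sine = -0.93728.
Result = 0.0371·3.979·(+0.62251) / (0.1123·(-0.93728)) = -0.87314 rad/s; magnitude 0.87314 rad/s.

0.873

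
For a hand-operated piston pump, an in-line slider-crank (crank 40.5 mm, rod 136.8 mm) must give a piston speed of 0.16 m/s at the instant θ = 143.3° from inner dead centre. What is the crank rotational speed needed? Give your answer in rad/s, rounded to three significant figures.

For an in-line slider-crank, |v_piston| = rω|sinθ|·[1 + r cosθ/√(L² − r² sin²θ)].
With r = 0.0405 m, L = 0.1368 m, θ = 143.3°: the bracketed kinematic factor |dx/dθ| = 0.018367 m.
ω = v/|dx/dθ| = 0.16/0.018367 = 8.7115 rad/s.

8.71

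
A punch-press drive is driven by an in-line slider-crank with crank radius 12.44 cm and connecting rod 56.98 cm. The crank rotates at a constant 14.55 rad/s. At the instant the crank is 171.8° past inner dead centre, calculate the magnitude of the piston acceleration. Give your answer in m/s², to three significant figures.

20.5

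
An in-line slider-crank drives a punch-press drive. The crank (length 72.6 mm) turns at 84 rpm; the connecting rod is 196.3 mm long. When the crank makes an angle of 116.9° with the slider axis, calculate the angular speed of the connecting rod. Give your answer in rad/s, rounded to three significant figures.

ω = 8.796 rad/s (converted from 84 rpm).
The rod makes angle φ with the slider axis where L sinφ = r sinθ; differentiating, L cosφ·φ̇ = r ω cosθ.
L cosφ = √(L² − r² sin²θ) = 0.18532 m.
|ω_rod| = r ω |cosθ| / √(L² − r² sin²θ) = 0.0726·8.796·0.45243/0.18532 = 1.5592 rad/s.

1.56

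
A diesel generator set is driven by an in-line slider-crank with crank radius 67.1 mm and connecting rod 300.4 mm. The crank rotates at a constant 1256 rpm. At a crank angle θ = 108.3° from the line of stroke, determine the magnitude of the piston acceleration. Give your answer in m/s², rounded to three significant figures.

ω = 2π·1256/60 = 131.5 rad/s
x(θ) = r cosθ + √(L² − r² sin²θ); with ω constant, a = ω²·d²x/dθ².
d²x/dθ² = −r cosθ − r²(cos2θ)/√u − r⁴ sin²2θ/(4u^{3/2}),  u = L² − r² sin²θ = 0.0861816 m².
Substituting r = 0.0671 m, L = 0.3004 m, θ = 108.3°: d²x/dθ² = +0.03331 m.
a = ω²·d²x/dθ² = (131.5)²·(+0.03331) = +576.26 m/s²;  |a| = 576.26 m/s².

576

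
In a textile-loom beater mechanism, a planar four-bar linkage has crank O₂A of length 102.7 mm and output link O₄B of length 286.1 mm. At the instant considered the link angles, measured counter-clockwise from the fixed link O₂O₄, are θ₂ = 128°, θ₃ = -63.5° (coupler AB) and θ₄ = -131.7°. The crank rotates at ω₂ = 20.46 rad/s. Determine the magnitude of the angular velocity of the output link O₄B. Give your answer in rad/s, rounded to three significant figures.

1.58

ω₂ = 20.46 rad/s
Differentiating the loop-closure r₂e^{iθ₂}+r₃e^{iθ₃}=r₁+r₄e^{iθ₄} gives r₂ω₂e^{iθ₂}+r₃ω₃e^{iθ₃}=r₄ω₄e^{iθ₄}.
Eliminating the other unknown: ω₄ = r₂ω₂ sin(θ₂−θ₃) / [r₄ sin(θ₄−θ₃)].
Numerator sine = -0.19937; denominator sine = -0.92849.
Result = 0.1027·20.46·(-0.19937) / (0.2861·(-0.92849)) = +1.577 rad/s; magnitude 1.577 rad/s.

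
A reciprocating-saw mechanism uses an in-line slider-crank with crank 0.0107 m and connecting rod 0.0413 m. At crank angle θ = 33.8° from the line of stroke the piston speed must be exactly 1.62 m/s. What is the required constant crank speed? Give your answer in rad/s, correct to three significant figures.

For an in-line slider-crank, |v_piston| = rω|sinθ|·[1 + r cosθ/√(L² − r² sin²θ)].
With r = 0.0107 m, L = 0.0413 m, θ = 33.8°: the bracketed kinematic factor |dx/dθ| = 0.0072474 m.
ω = v/|dx/dθ| = 1.62/0.0072474 = 223.53 rad/s.

224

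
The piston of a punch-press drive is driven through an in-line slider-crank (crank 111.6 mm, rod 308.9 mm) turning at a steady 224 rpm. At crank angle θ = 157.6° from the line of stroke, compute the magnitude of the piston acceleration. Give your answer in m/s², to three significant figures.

40.5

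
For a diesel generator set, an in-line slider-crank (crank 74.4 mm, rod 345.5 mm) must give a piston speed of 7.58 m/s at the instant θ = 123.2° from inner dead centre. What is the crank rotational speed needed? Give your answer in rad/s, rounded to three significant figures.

For an in-line slider-crank, |v_piston| = rω|sinθ|·[1 + r cosθ/√(L² − r² sin²θ)].
With r = 0.0744 m, L = 0.3455 m, θ = 123.2°: the bracketed kinematic factor |dx/dθ| = 0.054792 m.
ω = v/|dx/dθ| = 7.58/0.054792 = 138.34 rad/s.

138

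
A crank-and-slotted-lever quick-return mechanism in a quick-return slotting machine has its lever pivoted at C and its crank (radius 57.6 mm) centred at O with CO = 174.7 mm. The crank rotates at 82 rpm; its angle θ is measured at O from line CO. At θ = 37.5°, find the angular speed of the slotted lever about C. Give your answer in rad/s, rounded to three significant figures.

1.95

ω = 8.587 rad/s (from 82 rpm).
Crank pin A relative to C: A = (d + r cosθ, r sinθ); lever angle φ = atan2(r sinθ, d + r cosθ).
Differentiating tanφ: φ̇ = rω(d cosθ + r)/(d² + r² + 2dr cosθ).
d² + r² + 2dr cosθ = |CA|² = 0.0498044 m²;  d cosθ + r = +0.1962 m.
|ω_lever| = |0.0576·8.587·+0.1962| / 0.0498044 = 1.9485 rad/s.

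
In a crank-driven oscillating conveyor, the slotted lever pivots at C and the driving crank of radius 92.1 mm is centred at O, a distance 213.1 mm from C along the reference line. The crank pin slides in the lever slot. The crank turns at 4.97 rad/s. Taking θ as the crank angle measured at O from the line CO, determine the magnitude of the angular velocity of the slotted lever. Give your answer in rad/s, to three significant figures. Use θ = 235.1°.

ω = 4.97 rad/s
Crank pin A relative to C: A = (d + r cosθ, r sinθ); lever angle φ = atan2(r sinθ, d + r cosθ).
Differentiating tanφ: φ̇ = rω(d cosθ + r)/(d² + r² + 2dr cosθ).
d² + r² + 2dr cosθ = |CA|² = 0.0314356 m²;  d cosθ + r = -0.029824 m.
|ω_lever| = |0.0921·4.97·-0.029824| / 0.0314356 = 0.43427 rad/s.

0.434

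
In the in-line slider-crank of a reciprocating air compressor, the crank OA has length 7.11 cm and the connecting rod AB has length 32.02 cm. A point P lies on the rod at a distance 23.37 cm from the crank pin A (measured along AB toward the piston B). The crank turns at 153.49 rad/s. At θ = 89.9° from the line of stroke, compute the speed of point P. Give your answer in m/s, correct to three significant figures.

10.9

ω = 153.5 rad/s.  Crank-pin speed |V_A| = rω = 10.913 m/s, perpendicular to OA.
Rod angle: sinφ = −(r/L) sinθ ⇒ φ = -12.829°; ω_rod = −rω cosθ/√(L²−r²sin²θ) = -0.061008 rad/s.
V_P = V_A + ω_rod × AP, with AP = 0.2337 m along the rod.
Components: V_Px = −rω sinθ − a·ω_rod·sinφ = -10.916 m/s;  V_Py = rω cosθ + a·ω_rod·cosφ = +0.0051454 m/s.
|V_P| = √(V_Px² + V_Py²) = 10.916 m/s.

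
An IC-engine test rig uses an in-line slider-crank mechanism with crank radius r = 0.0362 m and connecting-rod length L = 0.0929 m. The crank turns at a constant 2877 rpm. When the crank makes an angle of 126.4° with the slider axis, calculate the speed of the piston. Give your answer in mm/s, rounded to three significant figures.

6640

ω = 2π·2877/60 = 301.3 rad/s
For an in-line slider-crank, x = r cosθ + √(L² − r² sin²θ), so v = −rω sinθ·[1 + r cosθ/√(L² − r² sin²θ)].
With r = 0.0362 m, L = 0.0929 m, θ = 126.4°: √(L² − r² sin²θ) = 0.088212 m.
v = −0.0362·301.3·0.80489·[1 + 0.0362·-0.59342/0.088212] = -6.6407 m/s.
|v| = 6.6407 m/s = 6640.7 mm/s.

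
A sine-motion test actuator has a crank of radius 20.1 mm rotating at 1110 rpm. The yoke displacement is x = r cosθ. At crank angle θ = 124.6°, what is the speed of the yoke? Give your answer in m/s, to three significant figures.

ω = 116.2 rad/s (from 1110 rpm).
x = r cosθ ⇒ ẋ = −rω sinθ.
|v| = rω|sinθ| = 0.0201·116.2·|sin 124.6°| = 1.9232 m/s.

1.92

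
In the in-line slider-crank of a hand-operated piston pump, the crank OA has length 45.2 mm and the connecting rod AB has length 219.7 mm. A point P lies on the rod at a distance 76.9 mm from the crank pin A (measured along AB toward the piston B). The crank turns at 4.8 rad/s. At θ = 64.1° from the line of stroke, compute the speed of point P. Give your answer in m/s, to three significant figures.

ω = 4.8 rad/s.  Crank-pin speed |V_A| = rω = 0.21696 m/s, perpendicular to OA.
Rod angle: sinφ = −(r/L) sinθ ⇒ φ = -10.665°; ω_rod = −rω cosθ/√(L²−r²sin²θ) = -0.43894 rad/s.
V_P = V_A + ω_rod × AP, with AP = 0.0769 m along the rod.
Components: V_Px = −rω sinθ − a·ω_rod·sinφ = -0.20141 m/s;  V_Py = rω cosθ + a·ω_rod·cosφ = +0.061597 m/s.
|V_P| = √(V_Px² + V_Py²) = 0.21062 m/s.

0.211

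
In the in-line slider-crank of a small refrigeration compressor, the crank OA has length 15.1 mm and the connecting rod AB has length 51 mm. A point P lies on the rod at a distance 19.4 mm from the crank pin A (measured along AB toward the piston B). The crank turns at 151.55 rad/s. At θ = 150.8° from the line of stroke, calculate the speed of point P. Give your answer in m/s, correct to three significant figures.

1.59

ω = 151.6 rad/s.  Crank-pin speed |V_A| = rω = 2.2884 m/s, perpendicular to OA.
Rod angle: sinφ = −(r/L) sinθ ⇒ φ = -8.305°; ω_rod = −rω cosθ/√(L²−r²sin²θ) = +39.584 rad/s.
V_P = V_A + ω_rod × AP, with AP = 0.0194 m along the rod.
Components: V_Px = −rω sinθ − a·ω_rod·sinφ = -1.0055 m/s;  V_Py = rω cosθ + a·ω_rod·cosφ = -1.2377 m/s.
|V_P| = √(V_Px² + V_Py²) = 1.5947 m/s.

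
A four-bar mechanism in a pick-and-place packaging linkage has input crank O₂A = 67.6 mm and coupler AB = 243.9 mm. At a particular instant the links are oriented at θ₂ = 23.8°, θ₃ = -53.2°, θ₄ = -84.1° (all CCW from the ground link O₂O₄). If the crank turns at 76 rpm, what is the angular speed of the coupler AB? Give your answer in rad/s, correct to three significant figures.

4.09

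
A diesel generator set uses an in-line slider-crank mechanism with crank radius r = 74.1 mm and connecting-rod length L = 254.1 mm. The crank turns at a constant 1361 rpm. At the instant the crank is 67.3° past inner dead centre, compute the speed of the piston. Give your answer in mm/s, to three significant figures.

10900

ω = 2π·1361/60 = 142.5 rad/s
For an in-line slider-crank, x = r cosθ + √(L² − r² sin²θ), so v = −rω sinθ·[1 + r cosθ/√(L² − r² sin²θ)].
With r = 0.0741 m, L = 0.2541 m, θ = 67.3°: √(L² − r² sin²θ) = 0.24473 m.
v = −0.0741·142.5·0.92254·[1 + 0.0741·0.38591/0.24473] = -10.881 m/s.
|v| = 10.881 m/s = 10881 mm/s.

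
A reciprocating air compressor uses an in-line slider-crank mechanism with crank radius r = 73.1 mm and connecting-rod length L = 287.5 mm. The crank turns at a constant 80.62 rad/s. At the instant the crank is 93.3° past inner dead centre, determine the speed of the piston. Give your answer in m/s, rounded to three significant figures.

ω = 80.62 rad/s
For an in-line slider-crank, x = r cosθ + √(L² − r² sin²θ), so v = −rω sinθ·[1 + r cosθ/√(L² − r² sin²θ)].
With r = 0.0731 m, L = 0.2875 m, θ = 93.3°: √(L² − r² sin²θ) = 0.27808 m.
v = −0.0731·80.62·0.99834·[1 + 0.0731·-0.05756/0.27808] = -5.7945 m/s.
|v| = 5.7945 m/s.

5.79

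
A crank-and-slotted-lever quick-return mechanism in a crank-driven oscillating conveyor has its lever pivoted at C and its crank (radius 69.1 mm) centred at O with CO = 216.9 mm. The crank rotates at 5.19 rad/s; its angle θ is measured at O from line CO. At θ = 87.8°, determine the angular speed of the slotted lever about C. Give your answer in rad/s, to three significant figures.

0.524

ω = 5.19 rad/s
Crank pin A relative to C: A = (d + r cosθ, r sinθ); lever angle φ = atan2(r sinθ, d + r cosθ).
Differentiating tanφ: φ̇ = rω(d cosθ + r)/(d² + r² + 2dr cosθ).
d² + r² + 2dr cosθ = |CA|² = 0.0529711 m²;  d cosθ + r = +0.077426 m.
|ω_lever| = |0.0691·5.19·+0.077426| / 0.0529711 = 0.5242 rad/s.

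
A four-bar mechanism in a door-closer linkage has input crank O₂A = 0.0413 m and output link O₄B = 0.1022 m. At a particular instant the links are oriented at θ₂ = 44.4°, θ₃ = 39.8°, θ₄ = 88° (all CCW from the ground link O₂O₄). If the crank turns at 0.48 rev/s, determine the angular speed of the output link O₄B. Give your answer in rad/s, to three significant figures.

ω₂ = 3.016 rad/s (from 0.48 rev/s).
Differentiating the loop-closure r₂e^{iθ₂}+r₃e^{iθ₃}=r₁+r₄e^{iθ₄} gives r₂ω₂e^{iθ₂}+r₃ω₃e^{iθ₃}=r₄ω₄e^{iθ₄}.
Eliminating the other unknown: ω₄ = r₂ω₂ sin(θ₂−θ₃) / [r₄ sin(θ₄−θ₃)].
Numerator sine = +0.08020; denominator sine = +0.74548.
Result = 0.0413·3.016·(+0.08020) / (0.1022·(+0.74548)) = +0.13112 rad/s; magnitude 0.13112 rad/s.

0.131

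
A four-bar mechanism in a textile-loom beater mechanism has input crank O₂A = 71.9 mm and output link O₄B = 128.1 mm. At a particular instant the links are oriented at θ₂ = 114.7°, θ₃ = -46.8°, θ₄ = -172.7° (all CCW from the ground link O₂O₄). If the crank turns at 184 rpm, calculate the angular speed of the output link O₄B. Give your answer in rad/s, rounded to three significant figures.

4.24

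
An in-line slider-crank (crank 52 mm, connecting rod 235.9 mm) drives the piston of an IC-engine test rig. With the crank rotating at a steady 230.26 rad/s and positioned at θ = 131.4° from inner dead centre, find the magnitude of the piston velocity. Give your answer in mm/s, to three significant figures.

ω = 230.3 rad/s
For an in-line slider-crank, x = r cosθ + √(L² − r² sin²θ), so v = −rω sinθ·[1 + r cosθ/√(L² − r² sin²θ)].
With r = 0.052 m, L = 0.2359 m, θ = 131.4°: √(L² − r² sin²θ) = 0.23265 m.
v = −0.052·230.3·0.75011·[1 + 0.052·-0.66131/0.23265] = -7.6539 m/s.
|v| = 7.6539 m/s = 7653.9 mm/s.

7650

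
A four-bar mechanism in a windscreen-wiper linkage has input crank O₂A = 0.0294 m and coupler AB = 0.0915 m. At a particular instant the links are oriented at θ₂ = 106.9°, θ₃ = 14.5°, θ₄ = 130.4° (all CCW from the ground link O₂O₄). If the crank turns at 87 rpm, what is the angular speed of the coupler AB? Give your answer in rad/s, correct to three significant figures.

1.30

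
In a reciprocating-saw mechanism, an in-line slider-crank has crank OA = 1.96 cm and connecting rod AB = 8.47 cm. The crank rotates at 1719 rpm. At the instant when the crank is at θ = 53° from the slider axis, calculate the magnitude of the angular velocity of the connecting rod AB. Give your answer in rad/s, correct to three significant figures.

ω = 180 rad/s (converted from 1719 rpm).
The rod makes angle φ with the slider axis where L sinφ = r sinθ; differentiating, L cosφ·φ̇ = r ω cosθ.
L cosφ = √(L² − r² sin²θ) = 0.083241 m.
|ω_rod| = r ω |cosθ| / √(L² − r² sin²θ) = 0.0196·180·0.60182/0.083241 = 25.509 rad/s.

25.5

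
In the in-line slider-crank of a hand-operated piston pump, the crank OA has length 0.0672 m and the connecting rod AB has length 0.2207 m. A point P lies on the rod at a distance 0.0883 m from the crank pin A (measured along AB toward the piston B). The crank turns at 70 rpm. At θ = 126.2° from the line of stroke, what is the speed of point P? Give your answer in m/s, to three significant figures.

ω = 7.33 rad/s.  Crank-pin speed |V_A| = rω = 0.4926 m/s, perpendicular to OA.
Rod angle: sinφ = −(r/L) sinθ ⇒ φ = -14.224°; ω_rod = −rω cosθ/√(L²−r²sin²θ) = +1.3599 rad/s.
V_P = V_A + ω_rod × AP, with AP = 0.0883 m along the rod.
Components: V_Px = −rω sinθ − a·ω_rod·sinφ = -0.36801 m/s;  V_Py = rω cosθ + a·ω_rod·cosφ = -0.17453 m/s.
|V_P| = √(V_Px² + V_Py²) = 0.4073 m/s.

0.407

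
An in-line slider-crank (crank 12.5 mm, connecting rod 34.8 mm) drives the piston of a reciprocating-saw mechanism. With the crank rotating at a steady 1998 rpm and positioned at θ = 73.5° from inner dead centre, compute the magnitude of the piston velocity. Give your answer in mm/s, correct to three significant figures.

2780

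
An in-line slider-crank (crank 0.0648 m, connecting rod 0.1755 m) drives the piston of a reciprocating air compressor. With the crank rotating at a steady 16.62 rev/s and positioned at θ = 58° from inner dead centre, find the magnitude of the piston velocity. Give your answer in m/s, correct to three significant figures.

ω = 2π·16.6 = 104.4 rad/s
For an in-line slider-crank, x = r cosθ + √(L² − r² sin²θ), so v = −rω sinθ·[1 + r cosθ/√(L² − r² sin²θ)].
With r = 0.0648 m, L = 0.1755 m, θ = 58°: √(L² − r² sin²θ) = 0.16667 m.
v = −0.0648·104.4·0.84805·[1 + 0.0648·0.52992/0.16667] = -6.9209 m/s.
|v| = 6.9209 m/s.

6.92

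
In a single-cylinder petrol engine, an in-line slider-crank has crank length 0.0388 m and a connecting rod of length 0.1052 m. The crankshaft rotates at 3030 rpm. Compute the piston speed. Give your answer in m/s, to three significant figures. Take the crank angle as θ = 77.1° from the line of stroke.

13.1

ω = 2π·3030/60 = 317.3 rad/s
For an in-line slider-crank, x = r cosθ + √(L² − r² sin²θ), so v = −rω sinθ·[1 + r cosθ/√(L² − r² sin²θ)].
With r = 0.0388 m, L = 0.1052 m, θ = 77.1°: √(L² − r² sin²θ) = 0.098166 m.
v = −0.0388·317.3·0.97476·[1 + 0.0388·0.22325/0.098166] = -13.059 m/s.
|v| = 13.059 m/s.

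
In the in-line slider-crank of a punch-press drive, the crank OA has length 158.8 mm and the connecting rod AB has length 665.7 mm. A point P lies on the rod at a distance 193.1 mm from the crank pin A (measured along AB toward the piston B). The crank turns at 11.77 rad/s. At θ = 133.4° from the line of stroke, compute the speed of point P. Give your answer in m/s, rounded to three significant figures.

ω = 11.77 rad/s.  Crank-pin speed |V_A| = rω = 1.8691 m/s, perpendicular to OA.
Rod angle: sinφ = −(r/L) sinθ ⇒ φ = -9.981°; ω_rod = −rω cosθ/√(L²−r²sin²θ) = +1.9588 rad/s.
V_P = V_A + ω_rod × AP, with AP = 0.1931 m along the rod.
Components: V_Px = −rω sinθ − a·ω_rod·sinφ = -1.2925 m/s;  V_Py = rω cosθ + a·ω_rod·cosφ = -0.9117 m/s.
|V_P| = √(V_Px² + V_Py²) = 1.5817 m/s.

1.58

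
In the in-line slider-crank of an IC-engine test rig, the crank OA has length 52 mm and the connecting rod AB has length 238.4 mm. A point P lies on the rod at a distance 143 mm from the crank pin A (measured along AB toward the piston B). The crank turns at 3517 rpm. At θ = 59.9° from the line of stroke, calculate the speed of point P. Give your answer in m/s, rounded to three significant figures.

18.1

ω = 368.3 rad/s.  Crank-pin speed |V_A| = rω = 19.152 m/s, perpendicular to OA.
Rod angle: sinφ = −(r/L) sinθ ⇒ φ = -10.877°; ω_rod = −rω cosθ/√(L²−r²sin²θ) = -41.025 rad/s.
V_P = V_A + ω_rod × AP, with AP = 0.143 m along the rod.
Components: V_Px = −rω sinθ − a·ω_rod·sinφ = -17.676 m/s;  V_Py = rω cosθ + a·ω_rod·cosφ = +3.8435 m/s.
|V_P| = √(V_Px² + V_Py²) = 18.089 m/s.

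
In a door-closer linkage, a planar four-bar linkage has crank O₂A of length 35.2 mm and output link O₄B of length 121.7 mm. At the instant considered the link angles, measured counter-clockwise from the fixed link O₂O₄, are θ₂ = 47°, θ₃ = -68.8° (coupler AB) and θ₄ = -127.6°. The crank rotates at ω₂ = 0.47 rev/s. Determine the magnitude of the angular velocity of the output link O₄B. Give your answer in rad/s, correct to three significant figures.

0.899

ω₂ = 2.953 rad/s (from 0.47 rev/s).
Differentiating the loop-closure r₂e^{iθ₂}+r₃e^{iθ₃}=r₁+r₄e^{iθ₄} gives r₂ω₂e^{iθ₂}+r₃ω₃e^{iθ₃}=r₄ω₄e^{iθ₄}.
Eliminating the other unknown: ω₄ = r₂ω₂ sin(θ₂−θ₃) / [r₄ sin(θ₄−θ₃)].
Numerator sine = +0.90032; denominator sine = -0.85536.
Result = 0.0352·2.953·(+0.90032) / (0.1217·(-0.85536)) = -0.89903 rad/s; magnitude 0.89903 rad/s.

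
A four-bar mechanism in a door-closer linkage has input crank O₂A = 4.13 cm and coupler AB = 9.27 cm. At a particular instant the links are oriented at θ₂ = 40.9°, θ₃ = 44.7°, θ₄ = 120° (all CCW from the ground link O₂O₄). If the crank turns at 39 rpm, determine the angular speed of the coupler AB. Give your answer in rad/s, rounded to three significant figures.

1.85

ω₂ = 4.084 rad/s (from 39 rpm).
Differentiating the loop-closure r₂e^{iθ₂}+r₃e^{iθ₃}=r₁+r₄e^{iθ₄} gives r₂ω₂e^{iθ₂}+r₃ω₃e^{iθ₃}=r₄ω₄e^{iθ₄}.
Eliminating the other unknown: ω₃ = r₂ω₂ sin(θ₄−θ₂) / [r₃ sin(θ₃−θ₄)].
Numerator sine = +0.98196; denominator sine = -0.96727.
Result = 0.0413·4.084·(+0.98196) / (0.0927·(-0.96727)) = -1.8472 rad/s; magnitude 1.8472 rad/s.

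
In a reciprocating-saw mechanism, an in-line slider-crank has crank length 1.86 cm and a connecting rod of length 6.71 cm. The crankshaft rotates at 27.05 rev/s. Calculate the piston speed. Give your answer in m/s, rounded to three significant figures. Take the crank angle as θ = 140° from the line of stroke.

1.59

ω = 2π·27.1 = 170 rad/s
For an in-line slider-crank, x = r cosθ + √(L² − r² sin²θ), so v = −rω sinθ·[1 + r cosθ/√(L² − r² sin²θ)].
With r = 0.0186 m, L = 0.0671 m, θ = 140°: √(L² − r² sin²θ) = 0.066026 m.
v = −0.0186·170·0.64279·[1 + 0.0186·-0.76604/0.066026] = -1.5935 m/s.
|v| = 1.5935 m/s.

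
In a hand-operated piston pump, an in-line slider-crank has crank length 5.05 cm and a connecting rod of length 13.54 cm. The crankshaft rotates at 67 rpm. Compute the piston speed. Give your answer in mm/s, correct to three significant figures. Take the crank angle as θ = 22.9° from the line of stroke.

186

ω = 2π·67/60 = 7.016 rad/s
For an in-line slider-crank, x = r cosθ + √(L² − r² sin²θ), so v = −rω sinθ·[1 + r cosθ/√(L² − r² sin²θ)].
With r = 0.0505 m, L = 0.1354 m, θ = 22.9°: √(L² − r² sin²θ) = 0.13397 m.
v = −0.0505·7.016·0.38912·[1 + 0.0505·0.92119/0.13397] = -0.18575 m/s.
|v| = 0.18575 m/s = 185.75 mm/s.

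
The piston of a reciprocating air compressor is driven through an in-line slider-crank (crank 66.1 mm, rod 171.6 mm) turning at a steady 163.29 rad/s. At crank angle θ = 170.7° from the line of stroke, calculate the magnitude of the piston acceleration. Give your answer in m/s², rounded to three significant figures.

ω = 163.3 rad/s
x(θ) = r cosθ + √(L² − r² sin²θ); with ω constant, a = ω²·d²x/dθ².
d²x/dθ² = −r cosθ − r²(cos2θ)/√u − r⁴ sin²2θ/(4u^{3/2}),  u = L² − r² sin²θ = 0.0293325 m².
Substituting r = 0.0661 m, L = 0.1716 m, θ = 170.7°: d²x/dθ² = +0.040956 m.
a = ω²·d²x/dθ² = (163.3)²·(+0.040956) = +1092 m/s²;  |a| = 1092 m/s².

1090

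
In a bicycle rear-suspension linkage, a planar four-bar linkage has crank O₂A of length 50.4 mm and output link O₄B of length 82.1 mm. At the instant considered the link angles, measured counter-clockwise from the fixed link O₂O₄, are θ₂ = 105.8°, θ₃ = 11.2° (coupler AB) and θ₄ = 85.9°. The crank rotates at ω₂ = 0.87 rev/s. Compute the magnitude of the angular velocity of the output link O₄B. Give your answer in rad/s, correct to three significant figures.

ω₂ = 5.466 rad/s (from 0.87 rev/s).
Differentiating the loop-closure r₂e^{iθ₂}+r₃e^{iθ₃}=r₁+r₄e^{iθ₄} gives r₂ω₂e^{iθ₂}+r₃ω₃e^{iθ₃}=r₄ω₄e^{iθ₄}.
Eliminating the other unknown: ω₄ = r₂ω₂ sin(θ₂−θ₃) / [r₄ sin(θ₄−θ₃)].
Numerator sine = +0.99678; denominator sine = +0.96456.
Result = 0.0504·5.466·(+0.99678) / (0.0821·(+0.96456)) = +3.4678 rad/s; magnitude 3.4678 rad/s.

3.47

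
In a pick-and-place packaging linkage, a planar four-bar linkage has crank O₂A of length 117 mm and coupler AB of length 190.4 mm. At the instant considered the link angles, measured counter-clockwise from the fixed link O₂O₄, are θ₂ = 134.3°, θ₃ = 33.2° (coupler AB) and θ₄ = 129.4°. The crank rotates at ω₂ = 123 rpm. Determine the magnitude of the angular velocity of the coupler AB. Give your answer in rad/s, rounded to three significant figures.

0.680

ω₂ = 12.88 rad/s (from 123 rpm).
Differentiating the loop-closure r₂e^{iθ₂}+r₃e^{iθ₃}=r₁+r₄e^{iθ₄} gives r₂ω₂e^{iθ₂}+r₃ω₃e^{iθ₃}=r₄ω₄e^{iθ₄}.
Eliminating the other unknown: ω₃ = r₂ω₂ sin(θ₄−θ₂) / [r₃ sin(θ₃−θ₄)].
Numerator sine = -0.08542; denominator sine = -0.99415.
Result = 0.117·12.88·(-0.08542) / (0.1904·(-0.99415)) = +0.68006 rad/s; magnitude 0.68006 rad/s.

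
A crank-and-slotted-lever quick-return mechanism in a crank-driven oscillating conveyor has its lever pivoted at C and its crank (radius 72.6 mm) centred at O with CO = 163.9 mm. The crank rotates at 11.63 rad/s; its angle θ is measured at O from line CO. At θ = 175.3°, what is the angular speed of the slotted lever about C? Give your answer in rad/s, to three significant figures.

9.10

ω = 11.63 rad/s
Crank pin A relative to C: A = (d + r cosθ, r sinθ); lever angle φ = atan2(r sinθ, d + r cosθ).
Differentiating tanφ: φ̇ = rω(d cosθ + r)/(d² + r² + 2dr cosθ).
d² + r² + 2dr cosθ = |CA|² = 0.00841571 m²;  d cosθ + r = -0.090749 m.
|ω_lever| = |0.0726·11.63·-0.090749| / 0.00841571 = 9.1047 rad/s.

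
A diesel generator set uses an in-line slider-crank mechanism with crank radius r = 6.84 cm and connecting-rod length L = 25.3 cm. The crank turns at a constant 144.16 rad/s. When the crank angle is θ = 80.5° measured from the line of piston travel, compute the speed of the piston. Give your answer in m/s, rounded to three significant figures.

10.2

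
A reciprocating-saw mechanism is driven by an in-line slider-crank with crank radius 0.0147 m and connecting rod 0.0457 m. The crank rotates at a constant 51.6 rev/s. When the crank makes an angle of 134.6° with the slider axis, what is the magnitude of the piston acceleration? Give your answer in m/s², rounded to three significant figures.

ω = 2π·51.6 = 324.2 rad/s
x(θ) = r cosθ + √(L² − r² sin²θ); with ω constant, a = ω²·d²x/dθ².
d²x/dθ² = −r cosθ − r²(cos2θ)/√u − r⁴ sin²2θ/(4u^{3/2}),  u = L² − r² sin²θ = 0.00197894 m².
Substituting r = 0.0147 m, L = 0.0457 m, θ = 134.6°: d²x/dθ² = +0.010257 m.
a = ω²·d²x/dθ² = (324.2)²·(+0.010257) = +1078.1 m/s²;  |a| = 1078.1 m/s².

1080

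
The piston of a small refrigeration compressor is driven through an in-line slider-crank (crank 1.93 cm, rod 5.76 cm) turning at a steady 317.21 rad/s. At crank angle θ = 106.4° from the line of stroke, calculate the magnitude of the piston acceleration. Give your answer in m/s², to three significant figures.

1120

ω = 317.2 rad/s
x(θ) = r cosθ + √(L² − r² sin²θ); with ω constant, a = ω²·d²x/dθ².
d²x/dθ² = −r cosθ − r²(cos2θ)/√u − r⁴ sin²2θ/(4u^{3/2}),  u = L² − r² sin²θ = 0.00297496 m².
Substituting r = 0.0193 m, L = 0.0576 m, θ = 106.4°: d²x/dθ² = +0.011127 m.
a = ω²·d²x/dθ² = (317.2)²·(+0.011127) = +1119.6 m/s²;  |a| = 1119.6 m/s².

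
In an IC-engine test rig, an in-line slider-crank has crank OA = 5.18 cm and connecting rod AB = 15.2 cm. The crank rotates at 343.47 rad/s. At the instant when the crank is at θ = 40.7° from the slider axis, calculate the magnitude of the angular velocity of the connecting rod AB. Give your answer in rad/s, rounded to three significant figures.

91.0

ω = 343.5 rad/s
The rod makes angle φ with the slider axis where L sinφ = r sinθ; differentiating, L cosφ·φ̇ = r ω cosθ.
L cosφ = √(L² − r² sin²θ) = 0.1482 m.
|ω_rod| = r ω |cosθ| / √(L² − r² sin²θ) = 0.0518·343.5·0.75813/0.1482 = 91.016 rad/s.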